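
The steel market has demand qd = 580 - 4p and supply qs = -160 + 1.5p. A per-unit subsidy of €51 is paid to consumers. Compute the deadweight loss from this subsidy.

Deadweight loss = 15606/11

Pre-subsidy: 580 - 4p = -160 + 1.5p gives p* = 1480/11, q* = 460/11.
With the rebate, buyers effectively pay pb = ps − 51, where ps is the price sellers receive.
Demand in terms of ps becomes qd = 580 − 4(ps − 51) = 784 - 4ps. Setting this equal to supply: 784 - 4ps = -160 + 1.5ps, so ps = 1888/11.
Buyers pay pb = 1888/11 − 51 = 1327/11; q' = -160 + 1.5·(1888/11) = 1072/11.
The subsidy expands output by 1072/11 − 460/11 = 612/11 past the efficient level; on those units the gap between marginal cost and willingness to pay runs from 0 up to 51.
DWL = ½ × 51 × 612/11 = 15606/11.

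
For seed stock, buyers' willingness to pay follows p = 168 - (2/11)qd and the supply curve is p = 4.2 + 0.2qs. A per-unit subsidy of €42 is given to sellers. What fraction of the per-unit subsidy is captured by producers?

Producer share = 11/21

Pre-subsidy: 168 - (2/11)q = 4.2 + 0.2q gives q* = 429 and p* = 90.
With the subsidy, sellers receive ps = pb + 42 for each unit, where pb is the price buyers pay.
On the curves, pb = 168 - (2/11)q and ps = 4.2 + 0.2q; the wedge ps − pb = 42 gives 4.2 + 0.2q − (168 - (2/11)q) = 42, so q' = 539.
Then pb = 168 − (2/11)·539 = 70 and ps = 4.2 + 0.2·539 = 112.
Buyers' price falls by p* − pb = 90 − 70 = 20; sellers' price rises by ps − p* = 112 − 90 = 22.
So producers capture 22/42 = 11/21 of each unit of subsidy.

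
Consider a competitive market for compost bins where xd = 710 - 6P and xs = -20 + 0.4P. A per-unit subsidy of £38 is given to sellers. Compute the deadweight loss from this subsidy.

Pre-subsidy: 710 - 6P = -20 + 0.4P gives P* = 114.0625, x* = 25.625.
With the subsidy, sellers receive Ps = Pb + 38 for each unit, where Pb is the price buyers pay.
Supply in terms of Pb becomes xs = -20 + 0.4(Pb + 38) = -4.8 + 0.4Pb. Setting this equal to demand: 710 - 6Pb = -4.8 + 0.4Pb, so Pb = 111.6875.
Sellers receive Ps = 111.6875 + 38 = 149.6875; x' = 710 − 6·111.6875 = 39.875.
The subsidy expands output by 39.875 − 25.625 = 14.25 past the efficient level; on those units the gap between marginal cost and willingness to pay runs from 0 up to 38.
DWL = ½ × 38 × 14.25 = 270.75.

Deadweight loss = £270.75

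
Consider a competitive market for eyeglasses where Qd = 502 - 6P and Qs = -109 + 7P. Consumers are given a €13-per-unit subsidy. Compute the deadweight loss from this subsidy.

Deadweight loss = €273

Pre-subsidy: 502 - 6P = -109 + 7P gives P* = 47, Q* = 220.
With the rebate, buyers effectively pay Pb = Ps − 13, where Ps is the price sellers receive.
Demand in terms of Ps becomes Qd = 502 − 6(Ps − 13) = 580 - 6Ps. Setting this equal to supply: 580 - 6Ps = -109 + 7Ps, so Ps = 53.
Buyers pay Pb = 53 − 13 = 40; Q' = -109 + 7·53 = 262.
The subsidy expands output by 262 − 220 = 42 past the efficient level; on those units the gap between marginal cost and willingness to pay runs from 0 up to 13.
DWL = ½ × 13 × 42 = 273.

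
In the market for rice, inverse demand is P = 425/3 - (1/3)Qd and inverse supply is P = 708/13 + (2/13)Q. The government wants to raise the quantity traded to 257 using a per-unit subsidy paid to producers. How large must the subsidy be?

At Q = 257, from the demand curve buyers pay Pb = 425/3 − (1/3)·257 = 56; from the supply curve sellers need Ps = 708/13 + (2/13)·257 = 94.
The subsidy must fill the gap: s = Ps − Pb = 94 − 56 = 38.

Required subsidy s = 38 per unit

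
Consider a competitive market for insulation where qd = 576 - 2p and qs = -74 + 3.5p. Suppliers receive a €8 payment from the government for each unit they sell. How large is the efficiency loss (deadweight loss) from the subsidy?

Pre-subsidy: 576 - 2p = -74 + 3.5p gives p* = 1300/11, q* = 3736/11.
With the subsidy, sellers receive ps = pb + 8 for each unit, where pb is the price buyers pay.
Supply in terms of pb becomes qs = -74 + 3.5(pb + 8) = -46 + 3.5pb. Setting this equal to demand: 576 - 2pb = -46 + 3.5pb, so pb = 1244/11.
Sellers receive ps = 1244/11 + 8 = 1332/11; q' = 576 − 2·(1244/11) = 3848/11.
The subsidy expands output by 3848/11 − 3736/11 = 112/11 past the efficient level; on those units the gap between marginal cost and willingness to pay runs from 0 up to 8.
DWL = ½ × 8 × 112/11 = 448/11.

Deadweight loss = 448/11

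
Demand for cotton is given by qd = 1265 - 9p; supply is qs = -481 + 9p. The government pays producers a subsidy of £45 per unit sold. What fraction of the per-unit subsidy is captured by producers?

Producer share = 0.5

Pre-subsidy: 1265 - 9p = -481 + 9p gives p* = 97, q* = 392.
With the subsidy, sellers receive ps = pb + 45 for each unit, where pb is the price buyers pay.
Supply in terms of pb becomes qs = -481 + 9(pb + 45) = -76 + 9pb. Setting this equal to demand: 1265 - 9pb = -76 + 9pb, so pb = 74.5.
Sellers receive ps = 74.5 + 45 = 119.5; q' = 1265 − 9·74.5 = 594.5.
Buyers' price falls by p* − pb = 97 − 74.5 = 22.5; sellers' price rises by ps − p* = 119.5 − 97 = 22.5.
So producers capture 22.5/45 = 0.5 of each unit of subsidy.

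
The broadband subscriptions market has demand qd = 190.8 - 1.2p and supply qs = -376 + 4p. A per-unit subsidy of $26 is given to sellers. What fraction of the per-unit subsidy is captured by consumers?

Pre-subsidy: 190.8 - 1.2p = -376 + 4p gives p* = 109, q* = 60.
With the subsidy, sellers receive ps = pb + 26 for each unit, where pb is the price buyers pay.
Supply in terms of pb becomes qs = -376 + 4(pb + 26) = -272 + 4pb. Setting this equal to demand: 190.8 - 1.2pb = -272 + 4pb, so pb = 89.
Sellers receive ps = 89 + 26 = 115; q' = 190.8 − 1.2·89 = 84.
Buyers' price falls by p* − pb = 109 − 89 = 20; sellers' price rises by ps − p* = 115 − 109 = 6.
So consumers capture 20/26 = 10/13 of each unit of subsidy.

Consumer share = 10/13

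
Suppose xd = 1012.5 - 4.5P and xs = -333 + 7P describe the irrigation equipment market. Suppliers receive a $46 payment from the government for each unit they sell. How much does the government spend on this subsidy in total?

Government cost = $28152

Pre-subsidy: 1012.5 - 4.5P = -333 + 7P gives P* = 117, x* = 486.
With the subsidy, sellers receive Ps = Pb + 46 for each unit, where Pb is the price buyers pay.
Supply in terms of Pb becomes xs = -333 + 7(Pb + 46) = -11 + 7Pb. Setting this equal to demand: 1012.5 - 4.5Pb = -11 + 7Pb, so Pb = 89.
Sellers receive Ps = 89 + 46 = 135; x' = 1012.5 − 4.5·89 = 612.
Government outlay = subsidy × quantity = 46 × 612 = 28152.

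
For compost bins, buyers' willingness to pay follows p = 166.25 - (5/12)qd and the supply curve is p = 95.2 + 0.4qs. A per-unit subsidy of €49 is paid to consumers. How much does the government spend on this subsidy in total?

Pre-subsidy: 166.25 - (5/12)q = 95.2 + 0.4q gives q* = 87 and p* = 130.
With the rebate, buyers effectively pay pb = ps − 49, where ps is the price sellers receive.
On the curves, pb = 166.25 - (5/12)q and ps = 95.2 + 0.4q; the wedge ps − pb = 49 gives 95.2 + 0.4q − (166.25 - (5/12)q) = 49, so q' = 147.
Then pb = 166.25 − (5/12)·147 = 105 and ps = 95.2 + 0.4·147 = 154.
Government outlay = subsidy × quantity = 49 × 147 = 7203.

Government cost = €7203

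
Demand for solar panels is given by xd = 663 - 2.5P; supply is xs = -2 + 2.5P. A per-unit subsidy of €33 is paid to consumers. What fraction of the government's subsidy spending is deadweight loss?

DWL / government spending = 165/2974

Pre-subsidy: 663 - 2.5P = -2 + 2.5P gives P* = 133, x* = 330.5.
With the rebate, buyers effectively pay Pb = Ps − 33, where Ps is the price sellers receive.
Demand in terms of Ps becomes xd = 663 − 2.5(Ps − 33) = 745.5 - 2.5Ps. Setting this equal to supply: 745.5 - 2.5Ps = -2 + 2.5Ps, so Ps = 149.5.
Buyers pay Pb = 149.5 − 33 = 116.5; x' = -2 + 2.5·149.5 = 371.75.
ΔCS = ½(330.5 + 371.75)(133 − 116.5) = 5793.5625; ΔPS = ½(330.5 + 371.75)(149.5 − 133) = 5793.5625.
Government spending = 33 × 371.75 = 12267.75.
DWL = ½ × 33 × (371.75 − 330.5) = 680.625; fraction = 680.625 / 12267.75 = 165/2974.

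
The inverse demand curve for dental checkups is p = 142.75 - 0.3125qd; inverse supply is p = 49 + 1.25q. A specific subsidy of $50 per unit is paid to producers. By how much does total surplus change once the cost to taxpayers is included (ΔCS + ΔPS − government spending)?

Pre-subsidy: 142.75 - 0.3125q = 49 + 1.25q gives q* = 60 and p* = 124.
With the subsidy, sellers receive ps = pb + 50 for each unit, where pb is the price buyers pay.
On the curves, pb = 142.75 - 0.3125q and ps = 49 + 1.25q; the wedge ps − pb = 50 gives 49 + 1.25q − (142.75 - 0.3125q) = 50, so q' = 92.
Then pb = 142.75 − 0.3125·92 = 114 and ps = 49 + 1.25·92 = 164.
ΔCS = ½(60 + 92)(124 − 114) = 760; ΔPS = ½(60 + 92)(164 − 124) = 3040.
Government spending = 50 × 92 = 4600.
Net change = 760 + 3040 − 4600 = -800. The loss equals the DWL triangle ½·50·32.

Net change in total surplus = -$800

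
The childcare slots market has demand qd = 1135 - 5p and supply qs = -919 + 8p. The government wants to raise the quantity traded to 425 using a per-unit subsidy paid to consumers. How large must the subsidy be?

Required subsidy s = 26 per unit

At q = 425, invert demand for the buyer price: pb = (1135 − 425)/5 = 142; invert supply for the seller price: ps = (425 − (-919))/8 = 168.
The subsidy must fill the gap: s = ps − pb = 168 − 142 = 26.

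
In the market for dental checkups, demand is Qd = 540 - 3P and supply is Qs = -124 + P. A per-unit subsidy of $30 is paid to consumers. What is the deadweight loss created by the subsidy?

Deadweight loss = $337.5

Pre-subsidy: 540 - 3P = -124 + P gives P* = 166, Q* = 42.
With the rebate, buyers effectively pay Pb = Ps − 30, where Ps is the price sellers receive.
Demand in terms of Ps becomes Qd = 540 − 3(Ps − 30) = 630 - 3Ps. Setting this equal to supply: 630 - 3Ps = -124 + Ps, so Ps = 188.5.
Buyers pay Pb = 188.5 − 30 = 158.5; Q' = -124 + 1·188.5 = 64.5.
The subsidy expands output by 64.5 − 42 = 22.5 past the efficient level; on those units the gap between marginal cost and willingness to pay runs from 0 up to 30.
DWL = ½ × 30 × 22.5 = 337.5.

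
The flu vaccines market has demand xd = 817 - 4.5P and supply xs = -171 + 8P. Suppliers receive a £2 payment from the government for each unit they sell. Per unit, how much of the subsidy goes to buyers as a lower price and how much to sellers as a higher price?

Pre-subsidy: 817 - 4.5P = -171 + 8P gives P* = 79.04, x* = 461.32.
With the subsidy, sellers receive Ps = Pb + 2 for each unit, where Pb is the price buyers pay.
Supply in terms of Pb becomes xs = -171 + 8(Pb + 2) = -155 + 8Pb. Setting this equal to demand: 817 - 4.5Pb = -155 + 8Pb, so Pb = 77.76.
Sellers receive Ps = 77.76 + 2 = 79.76; x' = 817 − 4.5·77.76 = 467.08.
Buyers' price falls by P* − Pb = 79.04 − 77.76 = 1.28; sellers' price rises by Ps − P* = 79.76 − 79.04 = 0.72.

Buyers gain £1.28 per unit; sellers gain £0.72 per unit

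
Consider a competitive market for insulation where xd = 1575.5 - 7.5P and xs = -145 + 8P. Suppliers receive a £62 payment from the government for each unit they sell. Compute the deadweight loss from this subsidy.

Deadweight loss = £7440

Pre-subsidy: 1575.5 - 7.5P = -145 + 8P gives P* = 111, x* = 743.
With the subsidy, sellers receive Ps = Pb + 62 for each unit, where Pb is the price buyers pay.
Supply in terms of Pb becomes xs = -145 + 8(Pb + 62) = 351 + 8Pb. Setting this equal to demand: 1575.5 - 7.5Pb = 351 + 8Pb, so Pb = 79.
Sellers receive Ps = 79 + 62 = 141; x' = 1575.5 − 7.5·79 = 983.
The subsidy expands output by 983 − 743 = 240 past the efficient level; on those units the gap between marginal cost and willingness to pay runs from 0 up to 62.
DWL = ½ × 62 × 240 = 7440.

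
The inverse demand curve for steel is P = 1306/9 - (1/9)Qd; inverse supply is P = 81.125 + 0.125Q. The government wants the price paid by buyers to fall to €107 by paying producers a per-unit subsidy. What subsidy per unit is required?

At a buyer price of 107, quantity demanded is 1306 − 9·107 = 343.
Sellers supply 343 only when they receive Ps = 81.125 + 0.125·343 = 124.
s = Ps − Pb = 124 − 107 = 17.

Required subsidy s = €17 per unit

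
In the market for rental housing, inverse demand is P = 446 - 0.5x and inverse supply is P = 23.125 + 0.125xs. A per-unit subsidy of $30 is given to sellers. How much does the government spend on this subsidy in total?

Government cost = $21738

Pre-subsidy: 446 - 0.5x = 23.125 + 0.125x gives x* = 676.6 and P* = 107.7.
With the subsidy, sellers receive Ps = Pb + 30 for each unit, where Pb is the price buyers pay.
On the curves, Pb = 446 - 0.5x and Ps = 23.125 + 0.125x; the wedge Ps − Pb = 30 gives 23.125 + 0.125x − (446 - 0.5x) = 30, so x' = 724.6.
Then Pb = 446 − 0.5·724.6 = 83.7 and Ps = 23.125 + 0.125·724.6 = 113.7.
Government outlay = subsidy × quantity = 30 × 724.6 = 21738.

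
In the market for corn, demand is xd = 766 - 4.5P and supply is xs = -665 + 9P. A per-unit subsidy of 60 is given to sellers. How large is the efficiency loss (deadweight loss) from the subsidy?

Deadweight loss = 5400

Pre-subsidy: 766 - 4.5P = -665 + 9P gives P* = 106, x* = 289.
With the subsidy, sellers receive Ps = Pb + 60 for each unit, where Pb is the price buyers pay.
Supply in terms of Pb becomes xs = -665 + 9(Pb + 60) = -125 + 9Pb. Setting this equal to demand: 766 - 4.5Pb = -125 + 9Pb, so Pb = 66.
Sellers receive Ps = 66 + 60 = 126; x' = 766 − 4.5·66 = 469.
The subsidy expands output by 469 − 289 = 180 past the efficient level; on those units the gap between marginal cost and willingness to pay runs from 0 up to 60.
DWL = ½ × 60 × 180 = 5400.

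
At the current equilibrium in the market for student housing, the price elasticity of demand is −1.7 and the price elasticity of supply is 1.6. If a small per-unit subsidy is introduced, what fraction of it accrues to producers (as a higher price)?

For a small subsidy around the equilibrium, the benefit split depends on the relative slopes, which at a point are proportional to the elasticities.
Buyer share = εs/(εs + |εd|) = 1.6/(1.6 + 1.7) = 16/33; seller share = |εd|/(εs + |εd|) = 17/33.
So producers capture 17/33 of the subsidy.

Producer share = 17/33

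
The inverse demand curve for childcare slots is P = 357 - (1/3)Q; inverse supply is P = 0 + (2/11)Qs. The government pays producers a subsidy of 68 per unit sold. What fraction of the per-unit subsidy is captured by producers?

Producer share = 6/17

Pre-subsidy: 357 - (1/3)Q = 0 + (2/11)Q gives Q* = 693 and P* = 126.
With the subsidy, sellers receive Ps = Pb + 68 for each unit, where Pb is the price buyers pay.
On the curves, Pb = 357 - (1/3)Q and Ps = 0 + (2/11)Q; the wedge Ps − Pb = 68 gives 0 + (2/11)Q − (357 - (1/3)Q) = 68, so Q' = 825.
Then Pb = 357 − (1/3)·825 = 82 and Ps = 0 + (2/11)·825 = 150.
Buyers' price falls by P* − Pb = 126 − 82 = 44; sellers' price rises by Ps − P* = 150 − 126 = 24.
So producers capture 24/68 = 6/17 of each unit of subsidy.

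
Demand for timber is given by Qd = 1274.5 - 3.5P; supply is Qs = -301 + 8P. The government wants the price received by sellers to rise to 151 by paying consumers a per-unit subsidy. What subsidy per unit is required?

Required subsidy s = 46 per unit

At a seller price of 151, quantity supplied is -301 + 8·151 = 907.
Buyers absorb 907 only when they pay Pb with 1274.5 − 3.5·Pb = 907, i.e. Pb = 105.
s = Ps − Pb = 151 − 105 = 46.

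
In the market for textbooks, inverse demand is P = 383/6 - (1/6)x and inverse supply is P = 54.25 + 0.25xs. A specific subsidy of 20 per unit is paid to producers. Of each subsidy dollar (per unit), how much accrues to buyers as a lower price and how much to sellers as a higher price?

Buyers gain 8 per unit; sellers gain 12 per unit

Pre-subsidy: 383/6 - (1/6)x = 54.25 + 0.25x gives x* = 23 and P* = 60.
With the subsidy, sellers receive Ps = Pb + 20 for each unit, where Pb is the price buyers pay.
On the curves, Pb = 383/6 - (1/6)x and Ps = 54.25 + 0.25x; the wedge Ps − Pb = 20 gives 54.25 + 0.25x − (383/6 - (1/6)x) = 20, so x' = 71.
Then Pb = 383/6 − (1/6)·71 = 52 and Ps = 54.25 + 0.25·71 = 72.
Buyers' price falls by P* − Pb = 60 − 52 = 8; sellers' price rises by Ps − P* = 72 − 60 = 12.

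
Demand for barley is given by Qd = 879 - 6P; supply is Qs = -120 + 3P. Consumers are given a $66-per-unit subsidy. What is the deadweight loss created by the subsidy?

Deadweight loss = $4356

Pre-subsidy: 879 - 6P = -120 + 3P gives P* = 111, Q* = 213.
With the rebate, buyers effectively pay Pb = Ps − 66, where Ps is the price sellers receive.
Demand in terms of Ps becomes Qd = 879 − 6(Ps − 66) = 1275 - 6Ps. Setting this equal to supply: 1275 - 6Ps = -120 + 3Ps, so Ps = 155.
Buyers pay Pb = 155 − 66 = 89; Q' = -120 + 3·155 = 345.
The subsidy expands output by 345 − 213 = 132 past the efficient level; on those units the gap between marginal cost and willingness to pay runs from 0 up to 66.
DWL = ½ × 66 × 132 = 4356.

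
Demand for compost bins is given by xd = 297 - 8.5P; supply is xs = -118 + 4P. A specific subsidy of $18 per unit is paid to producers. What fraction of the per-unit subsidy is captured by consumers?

Pre-subsidy: 297 - 8.5P = -118 + 4P gives P* = 33.2, x* = 14.8.
With the subsidy, sellers receive Ps = Pb + 18 for each unit, where Pb is the price buyers pay.
Supply in terms of Pb becomes xs = -118 + 4(Pb + 18) = -46 + 4Pb. Setting this equal to demand: 297 - 8.5Pb = -46 + 4Pb, so Pb = 27.44.
Sellers receive Ps = 27.44 + 18 = 45.44; x' = 297 − 8.5·27.44 = 63.76.
Buyers' price falls by P* − Pb = 33.2 − 27.44 = 5.76; sellers' price rises by Ps − P* = 45.44 − 33.2 = 12.24.
So consumers capture 5.76/18 = 0.32 of each unit of subsidy.

Consumer share = 0.32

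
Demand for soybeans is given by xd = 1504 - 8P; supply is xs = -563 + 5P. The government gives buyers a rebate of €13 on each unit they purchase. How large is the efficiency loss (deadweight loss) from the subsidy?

Pre-subsidy: 1504 - 8P = -563 + 5P gives P* = 159, x* = 232.
With the rebate, buyers effectively pay Pb = Ps − 13, where Ps is the price sellers receive.
Demand in terms of Ps becomes xd = 1504 − 8(Ps − 13) = 1608 - 8Ps. Setting this equal to supply: 1608 - 8Ps = -563 + 5Ps, so Ps = 167.
Buyers pay Pb = 167 − 13 = 154; x' = -563 + 5·167 = 272.
The subsidy expands output by 272 − 232 = 40 past the efficient level; on those units the gap between marginal cost and willingness to pay runs from 0 up to 13.
DWL = ½ × 13 × 40 = 260.

Deadweight loss = €260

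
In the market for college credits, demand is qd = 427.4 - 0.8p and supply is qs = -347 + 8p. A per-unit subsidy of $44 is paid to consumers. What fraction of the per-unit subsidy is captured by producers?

Producer share = 1/11

Pre-subsidy: 427.4 - 0.8p = -347 + 8p gives p* = 88, q* = 357.
With the rebate, buyers effectively pay pb = ps − 44, where ps is the price sellers receive.
Demand in terms of ps becomes qd = 427.4 − 0.8(ps − 44) = 462.6 - 0.8ps. Setting this equal to supply: 462.6 - 0.8ps = -347 + 8ps, so ps = 92.
Buyers pay pb = 92 − 44 = 48; q' = -347 + 8·92 = 389.
Buyers' price falls by p* − pb = 88 − 48 = 40; sellers' price rises by ps − p* = 92 − 88 = 4.
So producers capture 4/44 = 1/11 of each unit of subsidy.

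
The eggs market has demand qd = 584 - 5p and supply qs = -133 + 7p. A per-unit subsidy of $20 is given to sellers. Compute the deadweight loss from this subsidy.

Pre-subsidy: 584 - 5p = -133 + 7p gives p* = 59.75, q* = 285.25.
With the subsidy, sellers receive ps = pb + 20 for each unit, where pb is the price buyers pay.
Supply in terms of pb becomes qs = -133 + 7(pb + 20) = 7 + 7pb. Setting this equal to demand: 584 - 5pb = 7 + 7pb, so pb = 577/12.
Sellers receive ps = 577/12 + 20 = 817/12; q' = 584 − 5·(577/12) = 4123/12.
The subsidy expands output by 4123/12 − 285.25 = 175/3 past the efficient level; on those units the gap between marginal cost and willingness to pay runs from 0 up to 20.
DWL = ½ × 20 × 175/3 = 1750/3.

Deadweight loss = 1750/3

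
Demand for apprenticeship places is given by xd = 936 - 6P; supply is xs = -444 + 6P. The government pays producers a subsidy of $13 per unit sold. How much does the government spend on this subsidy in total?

Pre-subsidy: 936 - 6P = -444 + 6P gives P* = 115, x* = 246.
With the subsidy, sellers receive Ps = Pb + 13 for each unit, where Pb is the price buyers pay.
Supply in terms of Pb becomes xs = -444 + 6(Pb + 13) = -366 + 6Pb. Setting this equal to demand: 936 - 6Pb = -366 + 6Pb, so Pb = 108.5.
Sellers receive Ps = 108.5 + 13 = 121.5; x' = 936 − 6·108.5 = 285.
Government outlay = subsidy × quantity = 13 × 285 = 3705.

Government cost = $3705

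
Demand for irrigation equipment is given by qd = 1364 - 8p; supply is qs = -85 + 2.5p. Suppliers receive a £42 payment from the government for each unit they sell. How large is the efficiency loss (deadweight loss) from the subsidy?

Deadweight loss = £1680

Pre-subsidy: 1364 - 8p = -85 + 2.5p gives p* = 138, q* = 260.
With the subsidy, sellers receive ps = pb + 42 for each unit, where pb is the price buyers pay.
Supply in terms of pb becomes qs = -85 + 2.5(pb + 42) = 20 + 2.5pb. Setting this equal to demand: 1364 - 8pb = 20 + 2.5pb, so pb = 128.
Sellers receive ps = 128 + 42 = 170; q' = 1364 − 8·128 = 340.
The subsidy expands output by 340 − 260 = 80 past the efficient level; on those units the gap between marginal cost and willingness to pay runs from 0 up to 42.
DWL = ½ × 42 × 80 = 1680.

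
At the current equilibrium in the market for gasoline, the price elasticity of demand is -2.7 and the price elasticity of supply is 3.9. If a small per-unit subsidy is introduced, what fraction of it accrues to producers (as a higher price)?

Producer share = 9/22

For a small subsidy around the equilibrium, the benefit split depends on the relative slopes, which at a point are proportional to the elasticities.
Buyer share = εs/(εs + |εd|) = 3.9/(3.9 + 2.7) = 13/22; seller share = |εd|/(εs + |εd|) = 9/22.
So producers capture 9/22 of the subsidy.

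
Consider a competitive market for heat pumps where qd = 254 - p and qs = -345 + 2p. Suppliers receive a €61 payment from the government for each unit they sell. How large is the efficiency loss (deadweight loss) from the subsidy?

Pre-subsidy: 254 - p = -345 + 2p gives p* = 599/3, q* = 163/3.
With the subsidy, sellers receive ps = pb + 61 for each unit, where pb is the price buyers pay.
Supply in terms of pb becomes qs = -345 + 2(pb + 61) = -223 + 2pb. Setting this equal to demand: 254 - pb = -223 + 2pb, so pb = 159.
Sellers receive ps = 159 + 61 = 220; q' = 254 − 1·159 = 95.
The subsidy expands output by 95 − 163/3 = 122/3 past the efficient level; on those units the gap between marginal cost and willingness to pay runs from 0 up to 61.
DWL = ½ × 61 × 122/3 = 3721/3.

Deadweight loss = 3721/3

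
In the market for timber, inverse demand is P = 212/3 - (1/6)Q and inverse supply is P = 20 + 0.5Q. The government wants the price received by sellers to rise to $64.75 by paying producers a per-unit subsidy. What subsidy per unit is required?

Required subsidy s = $9 per unit

At a seller price of 64.75, quantity supplied is -40 + 2·64.75 = 89.5.
Buyers absorb 89.5 only when they pay Pb = 212/3 − (1/6)·89.5 = 55.75.
s = Ps − Pb = 64.75 − 55.75 = 9.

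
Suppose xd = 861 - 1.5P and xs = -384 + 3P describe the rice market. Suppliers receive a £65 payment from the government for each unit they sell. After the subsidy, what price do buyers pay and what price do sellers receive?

Pre-subsidy: 861 - 1.5P = -384 + 3P gives P* = 830/3, x* = 446.
With the subsidy, sellers receive Ps = Pb + 65 for each unit, where Pb is the price buyers pay.
Supply in terms of Pb becomes xs = -384 + 3(Pb + 65) = -189 + 3Pb. Setting this equal to demand: 861 - 1.5Pb = -189 + 3Pb, so Pb = 700/3.
Sellers receive Ps = 700/3 + 65 = 895/3; x' = 861 − 1.5·(700/3) = 511.

Buyers pay 700/3; sellers receive 895/3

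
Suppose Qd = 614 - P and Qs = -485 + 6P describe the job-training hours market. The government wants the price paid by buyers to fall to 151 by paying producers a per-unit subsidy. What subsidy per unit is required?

At a buyer price of 151, quantity demanded is 614 − 1·151 = 463.
Sellers supply 463 only when they receive Ps with -485 + 6·Ps = 463, i.e. Ps = 158.
s = Ps − Pb = 158 − 151 = 7.

Required subsidy s = 7 per unit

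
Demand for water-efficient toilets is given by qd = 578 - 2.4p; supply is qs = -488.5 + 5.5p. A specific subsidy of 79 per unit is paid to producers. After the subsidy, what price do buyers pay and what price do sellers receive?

Buyers pay 80; sellers receive 159

Pre-subsidy: 578 - 2.4p = -488.5 + 5.5p gives p* = 135, q* = 254.
With the subsidy, sellers receive ps = pb + 79 for each unit, where pb is the price buyers pay.
Supply in terms of pb becomes qs = -488.5 + 5.5(pb + 79) = -54 + 5.5pb. Setting this equal to demand: 578 - 2.4pb = -54 + 5.5pb, so pb = 80.
Sellers receive ps = 80 + 79 = 159; q' = 578 − 2.4·80 = 386.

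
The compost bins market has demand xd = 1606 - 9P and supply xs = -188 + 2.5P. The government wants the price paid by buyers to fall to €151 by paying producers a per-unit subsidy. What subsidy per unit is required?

At a buyer price of 151, quantity demanded is 1606 − 9·151 = 247.
Sellers supply 247 only when they receive Ps with -188 + 2.5·Ps = 247, i.e. Ps = 174.
s = Ps − Pb = 174 − 151 = 23.

Required subsidy s = €23 per unit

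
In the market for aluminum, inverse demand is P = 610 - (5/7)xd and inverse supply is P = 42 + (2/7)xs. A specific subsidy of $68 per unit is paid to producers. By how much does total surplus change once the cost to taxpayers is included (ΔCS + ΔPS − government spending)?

Pre-subsidy: 610 - (5/7)x = 42 + (2/7)x gives x* = 568 and P* = 1430/7.
With the subsidy, sellers receive Ps = Pb + 68 for each unit, where Pb is the price buyers pay.
On the curves, Pb = 610 - (5/7)x and Ps = 42 + (2/7)x; the wedge Ps − Pb = 68 gives 42 + (2/7)x − (610 - (5/7)x) = 68, so x' = 636.
Then Pb = 610 − (5/7)·636 = 1090/7 and Ps = 42 + (2/7)·636 = 1566/7.
ΔCS = ½(568 + 636)(1430/7 − 1090/7) = 29240; ΔPS = ½(568 + 636)(1566/7 − 1430/7) = 11696.
Government spending = 68 × 636 = 43248.
Net change = 29240 + 11696 − 43248 = -2312. The loss equals the DWL triangle ½·68·68.

Net change in total surplus = -$2312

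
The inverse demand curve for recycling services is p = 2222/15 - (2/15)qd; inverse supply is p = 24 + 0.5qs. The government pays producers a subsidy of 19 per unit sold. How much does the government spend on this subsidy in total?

Pre-subsidy: 2222/15 - (2/15)q = 24 + 0.5q gives q* = 196 and p* = 122.
With the subsidy, sellers receive ps = pb + 19 for each unit, where pb is the price buyers pay.
On the curves, pb = 2222/15 - (2/15)q and ps = 24 + 0.5q; the wedge ps − pb = 19 gives 24 + 0.5q − (2222/15 - (2/15)q) = 19, so q' = 226.
Then pb = 2222/15 − (2/15)·226 = 118 and ps = 24 + 0.5·226 = 137.
Government outlay = subsidy × quantity = 19 × 226 = 4294.

Government cost = 4294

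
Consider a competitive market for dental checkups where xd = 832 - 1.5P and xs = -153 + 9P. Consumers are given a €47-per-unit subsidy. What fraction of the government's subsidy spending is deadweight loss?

DWL / government spending = 141/3508

Pre-subsidy: 832 - 1.5P = -153 + 9P gives P* = 1970/21, x* = 4839/7.
With the rebate, buyers effectively pay Pb = Ps − 47, where Ps is the price sellers receive.
Demand in terms of Ps becomes xd = 832 − 1.5(Ps − 47) = 902.5 - 1.5Ps. Setting this equal to supply: 902.5 - 1.5Ps = -153 + 9Ps, so Ps = 2111/21.
Buyers pay Pb = 2111/21 − 47 = 1124/21; x' = -153 + 9·(2111/21) = 5262/7.
ΔCS = ½(4839/7 + 5262/7)(1970/21 − 1124/21) = 203463/7; ΔPS = ½(4839/7 + 5262/7)(2111/21 − 1970/21) = 67821/14.
Government spending = 47 × 5262/7 = 247314/7.
DWL = ½ × 47 × (5262/7 − 4839/7) = 19881/14; fraction = (19881/14) / (247314/7) = 141/3508.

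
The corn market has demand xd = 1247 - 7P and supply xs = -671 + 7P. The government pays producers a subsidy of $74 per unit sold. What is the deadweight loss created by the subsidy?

Deadweight loss = $9583

Pre-subsidy: 1247 - 7P = -671 + 7P gives P* = 137, x* = 288.
With the subsidy, sellers receive Ps = Pb + 74 for each unit, where Pb is the price buyers pay.
Supply in terms of Pb becomes xs = -671 + 7(Pb + 74) = -153 + 7Pb. Setting this equal to demand: 1247 - 7Pb = -153 + 7Pb, so Pb = 100.
Sellers receive Ps = 100 + 74 = 174; x' = 1247 − 7·100 = 547.
The subsidy expands output by 547 − 288 = 259 past the efficient level; on those units the gap between marginal cost and willingness to pay runs from 0 up to 74.
DWL = ½ × 74 × 259 = 9583.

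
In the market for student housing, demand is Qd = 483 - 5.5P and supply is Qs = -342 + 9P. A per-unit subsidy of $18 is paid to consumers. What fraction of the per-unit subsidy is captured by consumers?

Pre-subsidy: 483 - 5.5P = -342 + 9P gives P* = 1650/29, Q* = 4932/29.
With the rebate, buyers effectively pay Pb = Ps − 18, where Ps is the price sellers receive.
Demand in terms of Ps becomes Qd = 483 − 5.5(Ps − 18) = 582 - 5.5Ps. Setting this equal to supply: 582 - 5.5Ps = -342 + 9Ps, so Ps = 1848/29.
Buyers pay Pb = 1848/29 − 18 = 1326/29; Q' = -342 + 9·(1848/29) = 6714/29.
Buyers' price falls by P* − Pb = 1650/29 − 1326/29 = 324/29; sellers' price rises by Ps − P* = 1848/29 − 1650/29 = 198/29.
So consumers capture (324/29)/18 = 18/29 of each unit of subsidy.

Consumer share = 18/29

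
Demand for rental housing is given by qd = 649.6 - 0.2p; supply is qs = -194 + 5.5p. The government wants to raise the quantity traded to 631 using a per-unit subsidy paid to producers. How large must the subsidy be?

At q = 631, invert demand for the buyer price: pb = (649.6 − 631)/0.2 = 93; invert supply for the seller price: ps = (631 − (-194))/5.5 = 150.
The subsidy must fill the gap: s = ps − pb = 150 − 93 = 57.

Required subsidy s = 57 per unit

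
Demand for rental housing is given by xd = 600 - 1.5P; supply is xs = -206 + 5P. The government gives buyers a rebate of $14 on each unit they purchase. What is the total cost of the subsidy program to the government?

Pre-subsidy: 600 - 1.5P = -206 + 5P gives P* = 124, x* = 414.
With the rebate, buyers effectively pay Pb = Ps − 14, where Ps is the price sellers receive.
Demand in terms of Ps becomes xd = 600 − 1.5(Ps − 14) = 621 - 1.5Ps. Setting this equal to supply: 621 - 1.5Ps = -206 + 5Ps, so Ps = 1654/13.
Buyers pay Pb = 1654/13 − 14 = 1472/13; x' = -206 + 5·(1654/13) = 5592/13.
Government outlay = subsidy × quantity = 14 × 5592/13 = 78288/13.

Government cost = 78288/13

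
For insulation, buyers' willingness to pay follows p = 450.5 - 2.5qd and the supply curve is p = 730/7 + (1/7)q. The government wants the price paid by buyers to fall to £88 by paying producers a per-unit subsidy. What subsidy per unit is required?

Required subsidy s = £37 per unit

At a buyer price of 88, quantity demanded is 180.2 − 0.4·88 = 145.
Sellers supply 145 only when they receive ps = 730/7 + (1/7)·145 = 125.
s = ps − pb = 125 − 88 = 37.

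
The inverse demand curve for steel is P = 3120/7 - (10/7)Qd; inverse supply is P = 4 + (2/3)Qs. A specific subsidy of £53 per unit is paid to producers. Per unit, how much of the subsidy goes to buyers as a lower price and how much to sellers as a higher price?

Pre-subsidy: 3120/7 - (10/7)Q = 4 + (2/3)Q gives Q* = 2319/11 and P* = 1590/11.
With the subsidy, sellers receive Ps = Pb + 53 for each unit, where Pb is the price buyers pay.
On the curves, Pb = 3120/7 - (10/7)Q and Ps = 4 + (2/3)Q; the wedge Ps − Pb = 53 gives 4 + (2/3)Q − (3120/7 - (10/7)Q) = 53, so Q' = 10389/44.
Then Pb = 3120/7 − (10/7)·(10389/44) = 2385/22 and Ps = 4 + (2/3)·(10389/44) = 3551/22.
Buyers' price falls by P* − Pb = 1590/11 − 2385/22 = 795/22; sellers' price rises by Ps − P* = 3551/22 − 1590/11 = 371/22.

Buyers gain 795/22 per unit; sellers gain 371/22 per unit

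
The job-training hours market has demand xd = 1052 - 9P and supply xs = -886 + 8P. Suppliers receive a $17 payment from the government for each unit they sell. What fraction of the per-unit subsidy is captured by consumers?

Consumer share = 8/17

Pre-subsidy: 1052 - 9P = -886 + 8P gives P* = 114, x* = 26.
With the subsidy, sellers receive Ps = Pb + 17 for each unit, where Pb is the price buyers pay.
Supply in terms of Pb becomes xs = -886 + 8(Pb + 17) = -750 + 8Pb. Setting this equal to demand: 1052 - 9Pb = -750 + 8Pb, so Pb = 106.
Sellers receive Ps = 106 + 17 = 123; x' = 1052 − 9·106 = 98.
Buyers' price falls by P* − Pb = 114 − 106 = 8; sellers' price rises by Ps − P* = 123 − 114 = 9.
So consumers capture 8/17 = 8/17 of each unit of subsidy.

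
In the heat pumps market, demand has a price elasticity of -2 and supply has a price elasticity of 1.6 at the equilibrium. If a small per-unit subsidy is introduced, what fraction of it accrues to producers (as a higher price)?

Producer share = 5/9

For a small subsidy around the equilibrium, the benefit split depends on the relative slopes, which at a point are proportional to the elasticities.
Buyer share = εs/(εs + |εd|) = 1.6/(1.6 + 2) = 4/9; seller share = |εd|/(εs + |εd|) = 5/9.
So producers capture 5/9 of the subsidy.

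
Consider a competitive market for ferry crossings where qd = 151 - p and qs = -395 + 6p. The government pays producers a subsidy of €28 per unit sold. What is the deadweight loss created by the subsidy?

Deadweight loss = €336

Pre-subsidy: 151 - p = -395 + 6p gives p* = 78, q* = 73.
With the subsidy, sellers receive ps = pb + 28 for each unit, where pb is the price buyers pay.
Supply in terms of pb becomes qs = -395 + 6(pb + 28) = -227 + 6pb. Setting this equal to demand: 151 - pb = -227 + 6pb, so pb = 54.
Sellers receive ps = 54 + 28 = 82; q' = 151 − 1·54 = 97.
The subsidy expands output by 97 − 73 = 24 past the efficient level; on those units the gap between marginal cost and willingness to pay runs from 0 up to 28.
DWL = ½ × 28 × 24 = 336.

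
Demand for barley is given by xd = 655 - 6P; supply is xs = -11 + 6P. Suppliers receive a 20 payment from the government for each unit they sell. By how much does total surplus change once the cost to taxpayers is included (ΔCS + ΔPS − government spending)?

Pre-subsidy: 655 - 6P = -11 + 6P gives P* = 55.5, x* = 322.
With the subsidy, sellers receive Ps = Pb + 20 for each unit, where Pb is the price buyers pay.
Supply in terms of Pb becomes xs = -11 + 6(Pb + 20) = 109 + 6Pb. Setting this equal to demand: 655 - 6Pb = 109 + 6Pb, so Pb = 45.5.
Sellers receive Ps = 45.5 + 20 = 65.5; x' = 655 − 6·45.5 = 382.
ΔCS = ½(322 + 382)(55.5 − 45.5) = 3520; ΔPS = ½(322 + 382)(65.5 − 55.5) = 3520.
Government spending = 20 × 382 = 7640.
Net change = 3520 + 3520 − 7640 = -600. The loss equals the DWL triangle ½·20·60.

Net change in total surplus = -600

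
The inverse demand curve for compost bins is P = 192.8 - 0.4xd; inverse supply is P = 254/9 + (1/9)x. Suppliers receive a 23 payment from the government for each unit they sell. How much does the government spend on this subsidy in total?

Pre-subsidy: 192.8 - 0.4x = 254/9 + (1/9)x gives x* = 322 and P* = 64.
With the subsidy, sellers receive Ps = Pb + 23 for each unit, where Pb is the price buyers pay.
On the curves, Pb = 192.8 - 0.4x and Ps = 254/9 + (1/9)x; the wedge Ps − Pb = 23 gives 254/9 + (1/9)x − (192.8 - 0.4x) = 23, so x' = 367.
Then Pb = 192.8 − 0.4·367 = 46 and Ps = 254/9 + (1/9)·367 = 69.
Government outlay = subsidy × quantity = 23 × 367 = 8441.

Government cost = 8441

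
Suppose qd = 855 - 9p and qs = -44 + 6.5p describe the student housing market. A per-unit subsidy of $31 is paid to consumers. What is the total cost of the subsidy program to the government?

Government cost = $13950

Pre-subsidy: 855 - 9p = -44 + 6.5p gives p* = 58, q* = 333.
With the rebate, buyers effectively pay pb = ps − 31, where ps is the price sellers receive.
Demand in terms of ps becomes qd = 855 − 9(ps − 31) = 1134 - 9ps. Setting this equal to supply: 1134 - 9ps = -44 + 6.5ps, so ps = 76.
Buyers pay pb = 76 − 31 = 45; q' = -44 + 6.5·76 = 450.
Government outlay = subsidy × quantity = 31 × 450 = 13950.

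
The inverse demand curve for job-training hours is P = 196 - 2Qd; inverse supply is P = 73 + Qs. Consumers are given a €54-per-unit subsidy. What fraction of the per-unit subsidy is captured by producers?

Producer share = 1/3

Pre-subsidy: 196 - 2Q = 73 + Q gives Q* = 41 and P* = 114.
With the rebate, buyers effectively pay Pb = Ps − 54, where Ps is the price sellers receive.
On the curves, Pb = 196 - 2Q and Ps = 73 + Q; the wedge Ps − Pb = 54 gives 73 + Q − (196 - 2Q) = 54, so Q' = 59.
Then Pb = 196 − 2·59 = 78 and Ps = 73 + 1·59 = 132.
Buyers' price falls by P* − Pb = 114 − 78 = 36; sellers' price rises by Ps − P* = 132 − 114 = 18.
So producers capture 18/54 = 1/3 of each unit of subsidy.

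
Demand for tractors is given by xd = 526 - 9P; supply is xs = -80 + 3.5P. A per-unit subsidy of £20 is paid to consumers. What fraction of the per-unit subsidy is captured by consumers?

Consumer share = 0.28

Pre-subsidy: 526 - 9P = -80 + 3.5P gives P* = 48.48, x* = 89.68.
With the rebate, buyers effectively pay Pb = Ps − 20, where Ps is the price sellers receive.
Demand in terms of Ps becomes xd = 526 − 9(Ps − 20) = 706 - 9Ps. Setting this equal to supply: 706 - 9Ps = -80 + 3.5Ps, so Ps = 62.88.
Buyers pay Pb = 62.88 − 20 = 42.88; x' = -80 + 3.5·62.88 = 140.08.
Buyers' price falls by P* − Pb = 48.48 − 42.88 = 5.6; sellers' price rises by Ps − P* = 62.88 − 48.48 = 14.4.
So consumers capture 5.6/20 = 0.28 of each unit of subsidy.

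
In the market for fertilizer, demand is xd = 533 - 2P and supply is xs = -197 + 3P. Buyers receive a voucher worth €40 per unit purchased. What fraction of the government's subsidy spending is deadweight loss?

DWL / government spending = 24/289

Pre-subsidy: 533 - 2P = -197 + 3P gives P* = 146, x* = 241.
With the rebate, buyers effectively pay Pb = Ps − 40, where Ps is the price sellers receive.
Demand in terms of Ps becomes xd = 533 − 2(Ps − 40) = 613 - 2Ps. Setting this equal to supply: 613 - 2Ps = -197 + 3Ps, so Ps = 162.
Buyers pay Pb = 162 − 40 = 122; x' = -197 + 3·162 = 289.
ΔCS = ½(241 + 289)(146 − 122) = 6360; ΔPS = ½(241 + 289)(162 − 146) = 4240.
Government spending = 40 × 289 = 11560.
DWL = ½ × 40 × (289 − 241) = 960; fraction = 960 / 11560 = 24/289.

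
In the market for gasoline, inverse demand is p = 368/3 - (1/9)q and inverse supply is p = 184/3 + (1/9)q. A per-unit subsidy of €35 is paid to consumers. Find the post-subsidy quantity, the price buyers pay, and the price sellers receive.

Pre-subsidy: 368/3 - (1/9)q = 184/3 + (1/9)q gives q* = 276 and p* = 92.
With the rebate, buyers effectively pay pb = ps − 35, where ps is the price sellers receive.
On the curves, pb = 368/3 - (1/9)q and ps = 184/3 + (1/9)q; the wedge ps − pb = 35 gives 184/3 + (1/9)q − (368/3 - (1/9)q) = 35, so q' = 433.5.
Then pb = 368/3 − (1/9)·433.5 = 74.5 and ps = 184/3 + (1/9)·433.5 = 109.5.

q' = 433.5; buyers pay €74.5; sellers receive €109.5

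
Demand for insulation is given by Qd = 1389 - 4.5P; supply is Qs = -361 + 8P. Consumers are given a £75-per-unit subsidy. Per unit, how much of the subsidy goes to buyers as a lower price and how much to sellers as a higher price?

Pre-subsidy: 1389 - 4.5P = -361 + 8P gives P* = 140, Q* = 759.
With the rebate, buyers effectively pay Pb = Ps − 75, where Ps is the price sellers receive.
Demand in terms of Ps becomes Qd = 1389 − 4.5(Ps − 75) = 1726.5 - 4.5Ps. Setting this equal to supply: 1726.5 - 4.5Ps = -361 + 8Ps, so Ps = 167.
Buyers pay Pb = 167 − 75 = 92; Q' = -361 + 8·167 = 975.
Buyers' price falls by P* − Pb = 140 − 92 = 48; sellers' price rises by Ps − P* = 167 − 140 = 27.

Buyers gain £48 per unit; sellers gain £27 per unit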